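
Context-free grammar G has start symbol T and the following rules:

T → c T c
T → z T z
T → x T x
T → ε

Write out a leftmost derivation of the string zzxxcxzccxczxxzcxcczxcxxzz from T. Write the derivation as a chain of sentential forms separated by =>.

T => zTz => zzTzz => zzxTxzz => zzxxTxxzz => zzxxcTcxxzz => zzxxcxTxcxxzz => zzxxcxzTzxcxxzz => zzxxcxzcTczxcxxzz => zzxxcxzccTcczxcxxzz => zzxxcxzccxTxcczxcxxzz => zzxxcxzccxcTcxcczxcxxzz => zzxxcxzccxczTzcxcczxcxxzz => zzxxcxzccxczxTxzcxcczxcxxzz => zzxxcxzccxczxxzcxcczxcxxzz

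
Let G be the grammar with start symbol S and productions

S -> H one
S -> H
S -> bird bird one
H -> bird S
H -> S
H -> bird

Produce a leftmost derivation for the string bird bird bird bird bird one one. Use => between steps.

S => H   [S -> H]
H => bird S   [H -> bird S]
bird S => bird H one   [S -> H one]
bird H one => bird bird S one   [H -> bird S]
bird bird S one => bird bird H one   [S -> H]
bird bird H one => bird bird bird S one   [H -> bird S]
bird bird bird S one => bird bird bird bird bird one one   [S -> bird bird one]

S => H => bird S => bird H one => bird bird S one => bird bird H one => bird bird bird S one => bird bird bird bird bird one one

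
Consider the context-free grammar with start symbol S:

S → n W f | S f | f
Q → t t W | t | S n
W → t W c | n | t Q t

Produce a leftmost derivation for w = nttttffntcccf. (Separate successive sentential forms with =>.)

S => nWf   [S → n W f]
nWf => ntWcf   [W → t W c]
ntWcf => nttWccf   [W → t W c]
nttWccf => ntttWcccf   [W → t W c]
ntttWcccf => nttttQtcccf   [W → t Q t]
nttttQtcccf => nttttSntcccf   [Q → S n]
nttttSntcccf => nttttSfntcccf   [S → S f]
nttttSfntcccf => nttttffntcccf   [S → f]

S=>nWf=>ntWcf=>nttWccf=>ntttWcccf=>nttttQtcccf=>nttttSntcccf=>nttttSfntcccf=>nttttffntcccf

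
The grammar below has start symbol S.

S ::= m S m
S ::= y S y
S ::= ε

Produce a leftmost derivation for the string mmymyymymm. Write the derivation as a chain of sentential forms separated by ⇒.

S⇒mSm⇒mmSmm⇒mmySymm⇒mmymSmymm⇒mmymySymymm⇒mmymyymymm

S ⇒ mSm   [S ::= m S m]
mSm ⇒ mmSmm   [S ::= m S m]
mmSmm ⇒ mmySymm   [S ::= y S y]
mmySymm ⇒ mmymSmymm   [S ::= m S m]
mmymSmymm ⇒ mmymySymymm   [S ::= y S y]
mmymySymymm ⇒ mmymyymymm   [S ::= ε]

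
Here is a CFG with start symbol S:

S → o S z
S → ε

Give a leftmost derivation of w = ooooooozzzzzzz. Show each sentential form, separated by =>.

S=>oSz=>ooSzz=>oooSzzz=>ooooSzzzz=>oooooSzzzzz=>ooooooSzzzzzz=>oooooooSzzzzzzz=>ooooooozzzzzzz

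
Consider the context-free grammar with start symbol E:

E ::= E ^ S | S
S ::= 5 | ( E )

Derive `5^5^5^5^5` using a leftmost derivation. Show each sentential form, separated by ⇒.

E ⇒ E^S ⇒ E^S^S ⇒ E^S^S^S ⇒ E^S^S^S^S ⇒ S^S^S^S^S ⇒ 5^S^S^S^S ⇒ 5^5^S^S^S ⇒ 5^5^5^S^S ⇒ 5^5^5^5^S ⇒ 5^5^5^5^5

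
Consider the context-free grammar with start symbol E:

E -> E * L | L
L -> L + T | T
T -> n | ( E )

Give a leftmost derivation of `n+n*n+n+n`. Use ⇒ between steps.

E ⇒ E*L ⇒ L*L ⇒ L+T*L ⇒ T+T*L ⇒ n+T*L ⇒ n+n*L ⇒ n+n*L+T ⇒ n+n*L+T+T ⇒ n+n*T+T+T ⇒ n+n*n+T+T ⇒ n+n*n+n+T ⇒ n+n*n+n+n

E ⇒ E*L   [E -> E * L]
E*L ⇒ L*L   [E -> L]
L*L ⇒ L+T*L   [L -> L + T]
L+T*L ⇒ T+T*L   [L -> T]
T+T*L ⇒ n+T*L   [T -> n]
n+T*L ⇒ n+n*L   [T -> n]
n+n*L ⇒ n+n*L+T   [L -> L + T]
n+n*L+T ⇒ n+n*L+T+T   [L -> L + T]
n+n*L+T+T ⇒ n+n*T+T+T   [L -> T]
n+n*T+T+T ⇒ n+n*n+T+T   [T -> n]
n+n*n+T+T ⇒ n+n*n+n+T   [T -> n]
n+n*n+n+T ⇒ n+n*n+n+n   [T -> n]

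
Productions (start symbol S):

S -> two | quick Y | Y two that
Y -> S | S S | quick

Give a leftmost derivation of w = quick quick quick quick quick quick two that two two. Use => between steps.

S => quick Y => quick S => quick quick Y => quick quick S S => quick quick quick Y S => quick quick quick S S => quick quick quick quick Y S => quick quick quick quick S S S => quick quick quick quick quick Y S S => quick quick quick quick quick S S S => quick quick quick quick quick Y two that S S => quick quick quick quick quick quick two that S S => quick quick quick quick quick quick two that two S => quick quick quick quick quick quick two that two two

S => quick Y   [S -> quick Y]
quick Y => quick S   [Y -> S]
quick S => quick quick Y   [S -> quick Y]
quick quick Y => quick quick S S   [Y -> S S]
quick quick S S => quick quick quick Y S   [S -> quick Y]
quick quick quick Y S => quick quick quick S S   [Y -> S]
quick quick quick S S => quick quick quick quick Y S   [S -> quick Y]
quick quick quick quick Y S => quick quick quick quick S S S   [Y -> S S]
quick quick quick quick S S S => quick quick quick quick quick Y S S   [S -> quick Y]
quick quick quick quick quick Y S S => quick quick quick quick quick S S S   [Y -> S]
quick quick quick quick quick S S S => quick quick quick quick quick Y two that S S   [S -> Y two that]
quick quick quick quick quick Y two that S S => quick quick quick quick quick quick two that S S   [Y -> quick]
quick quick quick quick quick quick two that S S => quick quick quick quick quick quick two that two S   [S -> two]
quick quick quick quick quick quick two that two S => quick quick quick quick quick quick two that two two   [S -> two]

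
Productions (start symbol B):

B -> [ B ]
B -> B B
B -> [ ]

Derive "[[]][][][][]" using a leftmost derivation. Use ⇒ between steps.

B⇒BB⇒BBB⇒BBBB⇒[B]BBB⇒[[]]BBB⇒[[]]BBBB⇒[[]][]BBB⇒[[]][][]BB⇒[[]][][][]B⇒[[]][][][][]

B ⇒ BB   [B -> B B]
BB ⇒ BBB   [B -> B B]
BBB ⇒ BBBB   [B -> B B]
BBBB ⇒ [B]BBB   [B -> [ B ]]
[B]BBB ⇒ [[]]BBB   [B -> [ ]]
[[]]BBB ⇒ [[]]BBBB   [B -> B B]
[[]]BBBB ⇒ [[]][]BBB   [B -> [ ]]
[[]][]BBB ⇒ [[]][][]BB   [B -> [ ]]
[[]][][]BB ⇒ [[]][][][]B   [B -> [ ]]
[[]][][][]B ⇒ [[]][][][][]   [B -> [ ]]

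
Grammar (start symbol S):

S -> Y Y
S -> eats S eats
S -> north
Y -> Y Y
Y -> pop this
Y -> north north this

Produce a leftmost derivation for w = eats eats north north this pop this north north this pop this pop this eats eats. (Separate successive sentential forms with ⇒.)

S ⇒ eats S eats   [S -> eats S eats]
eats S eats ⇒ eats eats S eats eats   [S -> eats S eats]
eats eats S eats eats ⇒ eats eats Y Y eats eats   [S -> Y Y]
eats eats Y Y eats eats ⇒ eats eats Y Y Y eats eats   [Y -> Y Y]
eats eats Y Y Y eats eats ⇒ eats eats Y Y Y Y eats eats   [Y -> Y Y]
eats eats Y Y Y Y eats eats ⇒ eats eats Y Y Y Y Y eats eats   [Y -> Y Y]
eats eats Y Y Y Y Y eats eats ⇒ eats eats north north this Y Y Y Y eats eats   [Y -> north north this]
eats eats north north this Y Y Y Y eats eats ⇒ eats eats north north this pop this Y Y Y eats eats   [Y -> pop this]
eats eats north north this pop this Y Y Y eats eats ⇒ eats eats north north this pop this north north this Y Y eats eats   [Y -> north north this]
eats eats north north this pop this north north this Y Y eats eats ⇒ eats eats north north this pop this north north this pop this Y eats eats   [Y -> pop this]
eats eats north north this pop this north north this pop this Y eats eats ⇒ eats eats north north this pop this north north this pop this pop this eats eats   [Y -> pop this]

S ⇒ eats S eats ⇒ eats eats S eats eats ⇒ eats eats Y Y eats eats ⇒ eats eats Y Y Y eats eats ⇒ eats eats Y Y Y Y eats eats ⇒ eats eats Y Y Y Y Y eats eats ⇒ eats eats north north this Y Y Y Y eats eats ⇒ eats eats north north this pop this Y Y Y eats eats ⇒ eats eats north north this pop this north north this Y Y eats eats ⇒ eats eats north north this pop this north north this pop this Y eats eats ⇒ eats eats north north this pop this north north this pop this pop this eats eats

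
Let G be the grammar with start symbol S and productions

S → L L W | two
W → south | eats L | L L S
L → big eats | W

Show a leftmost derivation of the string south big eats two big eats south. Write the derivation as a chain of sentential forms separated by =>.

S => L L W => W L W => L L S L W => W L S L W => south L S L W => south big eats S L W => south big eats two L W => south big eats two big eats W => south big eats two big eats south

S => L L W   [S → L L W]
L L W => W L W   [L → W]
W L W => L L S L W   [W → L L S]
L L S L W => W L S L W   [L → W]
W L S L W => south L S L W   [W → south]
south L S L W => south big eats S L W   [L → big eats]
south big eats S L W => south big eats two L W   [S → two]
south big eats two L W => south big eats two big eats W   [L → big eats]
south big eats two big eats W => south big eats two big eats south   [W → south]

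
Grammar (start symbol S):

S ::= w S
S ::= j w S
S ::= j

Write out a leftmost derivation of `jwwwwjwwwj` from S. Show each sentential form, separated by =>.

S => jwS   [S ::= j w S]
jwS => jwwS   [S ::= w S]
jwwS => jwwwS   [S ::= w S]
jwwwS => jwwwwS   [S ::= w S]
jwwwwS => jwwwwjwS   [S ::= j w S]
jwwwwjwS => jwwwwjwwS   [S ::= w S]
jwwwwjwwS => jwwwwjwwwS   [S ::= w S]
jwwwwjwwwS => jwwwwjwwwj   [S ::= j]

S => jwS => jwwS => jwwwS => jwwwwS => jwwwwjwS => jwwwwjwwS => jwwwwjwwwS => jwwwwjwwwj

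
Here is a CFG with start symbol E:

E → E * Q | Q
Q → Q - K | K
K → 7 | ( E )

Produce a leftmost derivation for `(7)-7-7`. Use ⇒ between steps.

E ⇒ Q   [E → Q]
Q ⇒ Q-K   [Q → Q - K]
Q-K ⇒ Q-K-K   [Q → Q - K]
Q-K-K ⇒ K-K-K   [Q → K]
K-K-K ⇒ (E)-K-K   [K → ( E )]
(E)-K-K ⇒ (Q)-K-K   [E → Q]
(Q)-K-K ⇒ (K)-K-K   [Q → K]
(K)-K-K ⇒ (7)-K-K   [K → 7]
(7)-K-K ⇒ (7)-7-K   [K → 7]
(7)-7-K ⇒ (7)-7-7   [K → 7]

E⇒Q⇒Q-K⇒Q-K-K⇒K-K-K⇒(E)-K-K⇒(Q)-K-K⇒(K)-K-K⇒(7)-K-K⇒(7)-7-K⇒(7)-7-7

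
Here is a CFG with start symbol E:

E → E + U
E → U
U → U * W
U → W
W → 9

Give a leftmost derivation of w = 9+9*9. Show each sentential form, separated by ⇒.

E ⇒ E+U ⇒ U+U ⇒ W+U ⇒ 9+U ⇒ 9+U*W ⇒ 9+W*W ⇒ 9+9*W ⇒ 9+9*9

E ⇒ E+U   [E → E + U]
E+U ⇒ U+U   [E → U]
U+U ⇒ W+U   [U → W]
W+U ⇒ 9+U   [W → 9]
9+U ⇒ 9+U*W   [U → U * W]
9+U*W ⇒ 9+W*W   [U → W]
9+W*W ⇒ 9+9*W   [W → 9]
9+9*W ⇒ 9+9*9   [W → 9]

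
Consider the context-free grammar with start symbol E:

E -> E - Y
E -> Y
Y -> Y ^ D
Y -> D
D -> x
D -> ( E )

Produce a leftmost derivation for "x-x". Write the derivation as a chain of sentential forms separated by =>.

E => E-Y => Y-Y => D-Y => x-Y => x-D => x-x

E => E-Y   [E -> E - Y]
E-Y => Y-Y   [E -> Y]
Y-Y => D-Y   [Y -> D]
D-Y => x-Y   [D -> x]
x-Y => x-D   [Y -> D]
x-D => x-x   [D -> x]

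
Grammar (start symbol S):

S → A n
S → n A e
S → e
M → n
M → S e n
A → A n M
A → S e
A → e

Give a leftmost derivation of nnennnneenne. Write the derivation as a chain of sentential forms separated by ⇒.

S ⇒ nAe   [S → n A e]
nAe ⇒ nAnMe   [A → A n M]
nAnMe ⇒ nSenMe   [A → S e]
nSenMe ⇒ nnAeenMe   [S → n A e]
nnAeenMe ⇒ nnAnMeenMe   [A → A n M]
nnAnMeenMe ⇒ nnAnMnMeenMe   [A → A n M]
nnAnMnMeenMe ⇒ nnenMnMeenMe   [A → e]
nnenMnMeenMe ⇒ nnennnMeenMe   [M → n]
nnennnMeenMe ⇒ nnennnneenMe   [M → n]
nnennnneenMe ⇒ nnennnneenne   [M → n]

S ⇒ nAe ⇒ nAnMe ⇒ nSenMe ⇒ nnAeenMe ⇒ nnAnMeenMe ⇒ nnAnMnMeenMe ⇒ nnenMnMeenMe ⇒ nnennnMeenMe ⇒ nnennnneenMe ⇒ nnennnneenne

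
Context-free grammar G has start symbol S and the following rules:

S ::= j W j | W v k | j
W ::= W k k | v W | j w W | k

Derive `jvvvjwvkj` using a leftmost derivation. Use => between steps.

S => jWj => jvWj => jvvWj => jvvvWj => jvvvjwWj => jvvvjwvWj => jvvvjwvkj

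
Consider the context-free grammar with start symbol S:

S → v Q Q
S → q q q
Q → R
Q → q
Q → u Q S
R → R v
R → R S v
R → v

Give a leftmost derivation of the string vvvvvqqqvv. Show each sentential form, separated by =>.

S => vQQ => vRQ => vRSvQ => vRvSvQ => vRvvSvQ => vRvvvSvQ => vvvvvSvQ => vvvvvqqqvQ => vvvvvqqqvR => vvvvvqqqvv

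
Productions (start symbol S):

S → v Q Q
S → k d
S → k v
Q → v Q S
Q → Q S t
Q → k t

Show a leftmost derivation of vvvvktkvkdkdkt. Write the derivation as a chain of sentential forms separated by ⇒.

S ⇒ vQQ ⇒ vvQSQ ⇒ vvvQSSQ ⇒ vvvvQSSSQ ⇒ vvvvktSSSQ ⇒ vvvvktkvSSQ ⇒ vvvvktkvkdSQ ⇒ vvvvktkvkdkdQ ⇒ vvvvktkvkdkdkt

S ⇒ vQQ   [S → v Q Q]
vQQ ⇒ vvQSQ   [Q → v Q S]
vvQSQ ⇒ vvvQSSQ   [Q → v Q S]
vvvQSSQ ⇒ vvvvQSSSQ   [Q → v Q S]
vvvvQSSSQ ⇒ vvvvktSSSQ   [Q → k t]
vvvvktSSSQ ⇒ vvvvktkvSSQ   [S → k v]
vvvvktkvSSQ ⇒ vvvvktkvkdSQ   [S → k d]
vvvvktkvkdSQ ⇒ vvvvktkvkdkdQ   [S → k d]
vvvvktkvkdkdQ ⇒ vvvvktkvkdkdkt   [Q → k t]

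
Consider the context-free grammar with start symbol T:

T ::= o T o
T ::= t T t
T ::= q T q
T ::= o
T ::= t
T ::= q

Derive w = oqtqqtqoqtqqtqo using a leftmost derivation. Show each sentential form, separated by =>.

T => oTo   [T ::= o T o]
oTo => oqTqo   [T ::= q T q]
oqTqo => oqtTtqo   [T ::= t T t]
oqtTtqo => oqtqTqtqo   [T ::= q T q]
oqtqTqtqo => oqtqqTqqtqo   [T ::= q T q]
oqtqqTqqtqo => oqtqqtTtqqtqo   [T ::= t T t]
oqtqqtTtqqtqo => oqtqqtqTqtqqtqo   [T ::= q T q]
oqtqqtqTqtqqtqo => oqtqqtqoqtqqtqo   [T ::= o]

T => oTo => oqTqo => oqtTtqo => oqtqTqtqo => oqtqqTqqtqo => oqtqqtTtqqtqo => oqtqqtqTqtqqtqo => oqtqqtqoqtqqtqo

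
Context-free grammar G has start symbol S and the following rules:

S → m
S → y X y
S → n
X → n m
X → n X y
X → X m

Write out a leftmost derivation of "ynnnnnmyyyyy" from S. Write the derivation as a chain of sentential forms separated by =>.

S=>yXy=>ynXyy=>ynnXyyy=>ynnnXyyyy=>ynnnnXyyyyy=>ynnnnnmyyyyy

S => yXy   [S → y X y]
yXy => ynXyy   [X → n X y]
ynXyy => ynnXyyy   [X → n X y]
ynnXyyy => ynnnXyyyy   [X → n X y]
ynnnXyyyy => ynnnnXyyyyy   [X → n X y]
ynnnnXyyyyy => ynnnnnmyyyyy   [X → n m]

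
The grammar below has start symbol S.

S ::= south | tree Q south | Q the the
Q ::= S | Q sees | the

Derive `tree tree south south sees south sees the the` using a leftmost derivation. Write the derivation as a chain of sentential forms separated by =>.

S => Q the the => Q sees the the => S sees the the => tree Q south sees the the => tree Q sees south sees the the => tree S sees south sees the the => tree tree Q south sees south sees the the => tree tree S south sees south sees the the => tree tree south south sees south sees the the

S => Q the the   [S ::= Q the the]
Q the the => Q sees the the   [Q ::= Q sees]
Q sees the the => S sees the the   [Q ::= S]
S sees the the => tree Q south sees the the   [S ::= tree Q south]
tree Q south sees the the => tree Q sees south sees the the   [Q ::= Q sees]
tree Q sees south sees the the => tree S sees south sees the the   [Q ::= S]
tree S sees south sees the the => tree tree Q south sees south sees the the   [S ::= tree Q south]
tree tree Q south sees south sees the the => tree tree S south sees south sees the the   [Q ::= S]
tree tree S south sees south sees the the => tree tree south south sees south sees the the   [S ::= south]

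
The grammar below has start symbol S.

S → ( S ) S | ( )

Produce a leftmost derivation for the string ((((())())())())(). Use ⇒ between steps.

S ⇒ (S)S   [S → ( S ) S]
(S)S ⇒ ((S)S)S   [S → ( S ) S]
((S)S)S ⇒ (((S)S)S)S   [S → ( S ) S]
(((S)S)S)S ⇒ ((((S)S)S)S)S   [S → ( S ) S]
((((S)S)S)S)S ⇒ ((((())S)S)S)S   [S → ( )]
((((())S)S)S)S ⇒ ((((())())S)S)S   [S → ( )]
((((())())S)S)S ⇒ ((((())())())S)S   [S → ( )]
((((())())())S)S ⇒ ((((())())())())S   [S → ( )]
((((())())())())S ⇒ ((((())())())())()   [S → ( )]

S⇒(S)S⇒((S)S)S⇒(((S)S)S)S⇒((((S)S)S)S)S⇒((((())S)S)S)S⇒((((())())S)S)S⇒((((())())())S)S⇒((((())())())())S⇒((((())())())())()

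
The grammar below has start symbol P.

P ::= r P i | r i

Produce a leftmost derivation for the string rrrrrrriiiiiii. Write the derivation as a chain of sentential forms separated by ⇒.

P⇒rPi⇒rrPii⇒rrrPiii⇒rrrrPiiii⇒rrrrrPiiiii⇒rrrrrrPiiiiii⇒rrrrrrriiiiiii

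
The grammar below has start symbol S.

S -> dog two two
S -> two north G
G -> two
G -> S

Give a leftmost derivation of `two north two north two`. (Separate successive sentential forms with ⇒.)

S ⇒ two north G   [S -> two north G]
two north G ⇒ two north S   [G -> S]
two north S ⇒ two north two north G   [S -> two north G]
two north two north G ⇒ two north two north two   [G -> two]

S ⇒ two north G ⇒ two north S ⇒ two north two north G ⇒ two north two north two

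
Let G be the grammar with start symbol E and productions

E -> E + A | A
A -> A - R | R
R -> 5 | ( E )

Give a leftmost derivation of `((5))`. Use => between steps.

E => A   [E -> A]
A => R   [A -> R]
R => (E)   [R -> ( E )]
(E) => (A)   [E -> A]
(A) => (R)   [A -> R]
(R) => ((E))   [R -> ( E )]
((E)) => ((A))   [E -> A]
((A)) => ((R))   [A -> R]
((R)) => ((5))   [R -> 5]

E => A => R => (E) => (A) => (R) => ((E)) => ((A)) => ((R)) => ((5))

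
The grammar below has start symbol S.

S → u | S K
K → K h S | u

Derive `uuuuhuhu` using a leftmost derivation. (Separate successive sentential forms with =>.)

S => SK => SKK => SKKK => uKKK => uuKK => uuuK => uuuKhS => uuuKhShS => uuuuhShS => uuuuhuhS => uuuuhuhu

S => SK   [S → S K]
SK => SKK   [S → S K]
SKK => SKKK   [S → S K]
SKKK => uKKK   [S → u]
uKKK => uuKK   [K → u]
uuKK => uuuK   [K → u]
uuuK => uuuKhS   [K → K h S]
uuuKhS => uuuKhShS   [K → K h S]
uuuKhShS => uuuuhShS   [K → u]
uuuuhShS => uuuuhuhS   [S → u]
uuuuhuhS => uuuuhuhu   [S → u]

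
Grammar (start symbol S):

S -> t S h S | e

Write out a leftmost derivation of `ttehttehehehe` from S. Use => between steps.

S => tShS => ttShShS => ttehShS => ttehtShShS => ttehttShShShS => ttehttehShShS => ttehttehehShS => ttehttehehehS => ttehttehehehe

S => tShS   [S -> t S h S]
tShS => ttShShS   [S -> t S h S]
ttShShS => ttehShS   [S -> e]
ttehShS => ttehtShShS   [S -> t S h S]
ttehtShShS => ttehttShShShS   [S -> t S h S]
ttehttShShShS => ttehttehShShS   [S -> e]
ttehttehShShS => ttehttehehShS   [S -> e]
ttehttehehShS => ttehttehehehS   [S -> e]
ttehttehehehS => ttehttehehehe   [S -> e]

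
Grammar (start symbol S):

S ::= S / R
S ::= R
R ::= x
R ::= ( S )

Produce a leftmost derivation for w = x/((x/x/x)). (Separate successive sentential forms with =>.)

S => S/R   [S ::= S / R]
S/R => R/R   [S ::= R]
R/R => x/R   [R ::= x]
x/R => x/(S)   [R ::= ( S )]
x/(S) => x/(R)   [S ::= R]
x/(R) => x/((S))   [R ::= ( S )]
x/((S)) => x/((S/R))   [S ::= S / R]
x/((S/R)) => x/((S/R/R))   [S ::= S / R]
x/((S/R/R)) => x/((R/R/R))   [S ::= R]
x/((R/R/R)) => x/((x/R/R))   [R ::= x]
x/((x/R/R)) => x/((x/x/R))   [R ::= x]
x/((x/x/R)) => x/((x/x/x))   [R ::= x]

S => S/R => R/R => x/R => x/(S) => x/(R) => x/((S)) => x/((S/R)) => x/((S/R/R)) => x/((R/R/R)) => x/((x/R/R)) => x/((x/x/R)) => x/((x/x/x))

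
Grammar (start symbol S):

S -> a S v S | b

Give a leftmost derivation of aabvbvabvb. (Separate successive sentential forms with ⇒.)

S ⇒ aSvS ⇒ aaSvSvS ⇒ aabvSvS ⇒ aabvbvS ⇒ aabvbvaSvS ⇒ aabvbvabvS ⇒ aabvbvabvb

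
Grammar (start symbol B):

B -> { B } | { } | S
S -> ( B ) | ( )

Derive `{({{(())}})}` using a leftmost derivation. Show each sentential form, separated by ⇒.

B ⇒ {B}   [B -> { B }]
{B} ⇒ {S}   [B -> S]
{S} ⇒ {(B)}   [S -> ( B )]
{(B)} ⇒ {({B})}   [B -> { B }]
{({B})} ⇒ {({{B}})}   [B -> { B }]
{({{B}})} ⇒ {({{S}})}   [B -> S]
{({{S}})} ⇒ {({{(B)}})}   [S -> ( B )]
{({{(B)}})} ⇒ {({{(S)}})}   [B -> S]
{({{(S)}})} ⇒ {({{(())}})}   [S -> ( )]

B ⇒ {B} ⇒ {S} ⇒ {(B)} ⇒ {({B})} ⇒ {({{B}})} ⇒ {({{S}})} ⇒ {({{(B)}})} ⇒ {({{(S)}})} ⇒ {({{(())}})}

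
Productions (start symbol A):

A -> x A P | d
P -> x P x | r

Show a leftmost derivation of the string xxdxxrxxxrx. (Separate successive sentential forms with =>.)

A => xAP => xxAPP => xxdPP => xxdxPxP => xxdxxPxxP => xxdxxrxxP => xxdxxrxxxPx => xxdxxrxxxrx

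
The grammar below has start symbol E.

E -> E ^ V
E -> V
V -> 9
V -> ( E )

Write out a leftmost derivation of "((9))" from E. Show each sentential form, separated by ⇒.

E ⇒ V ⇒ (E) ⇒ (V) ⇒ ((E)) ⇒ ((V)) ⇒ ((9))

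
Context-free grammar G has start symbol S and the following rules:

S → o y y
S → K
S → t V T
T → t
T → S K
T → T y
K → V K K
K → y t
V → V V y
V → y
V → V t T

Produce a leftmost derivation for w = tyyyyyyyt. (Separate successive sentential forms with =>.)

S=>tVT=>tVVyT=>tVVyVyT=>tVVyVyVyT=>tyVyVyVyT=>tyyyVyVyT=>tyyyyyVyT=>tyyyyyyyT=>tyyyyyyyt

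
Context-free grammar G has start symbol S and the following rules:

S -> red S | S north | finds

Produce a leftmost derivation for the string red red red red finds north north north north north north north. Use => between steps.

S => red S => red S north => red S north north => red S north north north => red S north north north north => red red S north north north north => red red red S north north north north => red red red S north north north north north => red red red S north north north north north north => red red red red S north north north north north north => red red red red S north north north north north north north => red red red red finds north north north north north north north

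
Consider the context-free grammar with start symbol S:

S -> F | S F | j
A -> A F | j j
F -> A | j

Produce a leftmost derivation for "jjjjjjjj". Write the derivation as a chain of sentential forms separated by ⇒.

S ⇒ SF ⇒ SFF ⇒ SFFF ⇒ jFFF ⇒ jjFF ⇒ jjAF ⇒ jjjjF ⇒ jjjjA ⇒ jjjjAF ⇒ jjjjjjF ⇒ jjjjjjA ⇒ jjjjjjjj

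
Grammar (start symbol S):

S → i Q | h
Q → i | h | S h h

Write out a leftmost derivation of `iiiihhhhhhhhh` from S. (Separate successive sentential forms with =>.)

S => iQ => iShh => iiQhh => iiShhhh => iiiQhhhh => iiiShhhhhh => iiiiQhhhhhh => iiiiShhhhhhhh => iiiihhhhhhhhh

S => iQ   [S → i Q]
iQ => iShh   [Q → S h h]
iShh => iiQhh   [S → i Q]
iiQhh => iiShhhh   [Q → S h h]
iiShhhh => iiiQhhhh   [S → i Q]
iiiQhhhh => iiiShhhhhh   [Q → S h h]
iiiShhhhhh => iiiiQhhhhhh   [S → i Q]
iiiiQhhhhhh => iiiiShhhhhhhh   [Q → S h h]
iiiiShhhhhhhh => iiiihhhhhhhhh   [S → h]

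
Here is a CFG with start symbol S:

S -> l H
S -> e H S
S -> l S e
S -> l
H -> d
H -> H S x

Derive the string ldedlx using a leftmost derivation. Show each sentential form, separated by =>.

S => lH   [S -> l H]
lH => lHSx   [H -> H S x]
lHSx => ldSx   [H -> d]
ldSx => ldeHSx   [S -> e H S]
ldeHSx => ldedSx   [H -> d]
ldedSx => ldedlx   [S -> l]

S => lH => lHSx => ldSx => ldeHSx => ldedSx => ldedlx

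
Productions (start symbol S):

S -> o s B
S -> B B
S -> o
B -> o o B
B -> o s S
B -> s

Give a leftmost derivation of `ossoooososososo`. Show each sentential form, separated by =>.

S=>BB=>osSB=>osBBB=>ossBB=>ossooBB=>ossooooBB=>ossoooosB=>ossoooososS=>ossoooosososB=>ossoooososososS=>ossoooososososo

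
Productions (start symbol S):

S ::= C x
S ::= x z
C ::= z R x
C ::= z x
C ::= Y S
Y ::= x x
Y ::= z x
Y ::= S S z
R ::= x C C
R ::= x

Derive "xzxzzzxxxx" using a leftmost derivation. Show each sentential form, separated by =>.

S=>Cx=>YSx=>SSzSx=>xzSzSx=>xzxzzSx=>xzxzzCxx=>xzxzzzRxxx=>xzxzzzxxxx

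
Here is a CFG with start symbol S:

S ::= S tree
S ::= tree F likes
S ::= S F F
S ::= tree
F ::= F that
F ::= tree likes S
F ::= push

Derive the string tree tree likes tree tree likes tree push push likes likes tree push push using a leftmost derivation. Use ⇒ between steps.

S ⇒ S F F ⇒ S tree F F ⇒ tree F likes tree F F ⇒ tree tree likes S likes tree F F ⇒ tree tree likes tree F likes likes tree F F ⇒ tree tree likes tree tree likes S likes likes tree F F ⇒ tree tree likes tree tree likes S F F likes likes tree F F ⇒ tree tree likes tree tree likes tree F F likes likes tree F F ⇒ tree tree likes tree tree likes tree push F likes likes tree F F ⇒ tree tree likes tree tree likes tree push push likes likes tree F F ⇒ tree tree likes tree tree likes tree push push likes likes tree push F ⇒ tree tree likes tree tree likes tree push push likes likes tree push push

S ⇒ S F F   [S ::= S F F]
S F F ⇒ S tree F F   [S ::= S tree]
S tree F F ⇒ tree F likes tree F F   [S ::= tree F likes]
tree F likes tree F F ⇒ tree tree likes S likes tree F F   [F ::= tree likes S]
tree tree likes S likes tree F F ⇒ tree tree likes tree F likes likes tree F F   [S ::= tree F likes]
tree tree likes tree F likes likes tree F F ⇒ tree tree likes tree tree likes S likes likes tree F F   [F ::= tree likes S]
tree tree likes tree tree likes S likes likes tree F F ⇒ tree tree likes tree tree likes S F F likes likes tree F F   [S ::= S F F]
tree tree likes tree tree likes S F F likes likes tree F F ⇒ tree tree likes tree tree likes tree F F likes likes tree F F   [S ::= tree]
tree tree likes tree tree likes tree F F likes likes tree F F ⇒ tree tree likes tree tree likes tree push F likes likes tree F F   [F ::= push]
tree tree likes tree tree likes tree push F likes likes tree F F ⇒ tree tree likes tree tree likes tree push push likes likes tree F F   [F ::= push]
tree tree likes tree tree likes tree push push likes likes tree F F ⇒ tree tree likes tree tree likes tree push push likes likes tree push F   [F ::= push]
tree tree likes tree tree likes tree push push likes likes tree push F ⇒ tree tree likes tree tree likes tree push push likes likes tree push push   [F ::= push]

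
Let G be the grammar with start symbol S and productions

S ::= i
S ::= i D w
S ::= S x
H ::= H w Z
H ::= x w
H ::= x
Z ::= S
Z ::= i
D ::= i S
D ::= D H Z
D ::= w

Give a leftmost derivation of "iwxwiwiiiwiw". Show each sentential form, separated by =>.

S=>iDw=>iDHZw=>iwHZw=>iwHwZZw=>iwHwZwZZw=>iwxwZwZZw=>iwxwSwZZw=>iwxwiwZZw=>iwxwiwSZw=>iwxwiwiDwZw=>iwxwiwiiSwZw=>iwxwiwiiiwZw=>iwxwiwiiiwiw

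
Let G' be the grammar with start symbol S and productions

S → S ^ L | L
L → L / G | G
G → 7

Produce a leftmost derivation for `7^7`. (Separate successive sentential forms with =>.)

S => S^L => L^L => G^L => 7^L => 7^G => 7^7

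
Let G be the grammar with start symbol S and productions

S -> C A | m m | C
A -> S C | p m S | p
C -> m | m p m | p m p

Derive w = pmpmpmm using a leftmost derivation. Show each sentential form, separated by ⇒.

S ⇒ CA ⇒ pmpA ⇒ pmpSC ⇒ pmpCC ⇒ pmpmpmC ⇒ pmpmpmm

S ⇒ CA   [S -> C A]
CA ⇒ pmpA   [C -> p m p]
pmpA ⇒ pmpSC   [A -> S C]
pmpSC ⇒ pmpCC   [S -> C]
pmpCC ⇒ pmpmpmC   [C -> m p m]
pmpmpmC ⇒ pmpmpmm   [C -> m]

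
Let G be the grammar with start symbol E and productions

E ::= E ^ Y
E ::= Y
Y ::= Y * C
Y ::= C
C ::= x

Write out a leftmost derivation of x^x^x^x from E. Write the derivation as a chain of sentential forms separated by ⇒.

E ⇒ E^Y ⇒ E^Y^Y ⇒ E^Y^Y^Y ⇒ Y^Y^Y^Y ⇒ C^Y^Y^Y ⇒ x^Y^Y^Y ⇒ x^C^Y^Y ⇒ x^x^Y^Y ⇒ x^x^C^Y ⇒ x^x^x^Y ⇒ x^x^x^C ⇒ x^x^x^x

E ⇒ E^Y   [E ::= E ^ Y]
E^Y ⇒ E^Y^Y   [E ::= E ^ Y]
E^Y^Y ⇒ E^Y^Y^Y   [E ::= E ^ Y]
E^Y^Y^Y ⇒ Y^Y^Y^Y   [E ::= Y]
Y^Y^Y^Y ⇒ C^Y^Y^Y   [Y ::= C]
C^Y^Y^Y ⇒ x^Y^Y^Y   [C ::= x]
x^Y^Y^Y ⇒ x^C^Y^Y   [Y ::= C]
x^C^Y^Y ⇒ x^x^Y^Y   [C ::= x]
x^x^Y^Y ⇒ x^x^C^Y   [Y ::= C]
x^x^C^Y ⇒ x^x^x^Y   [C ::= x]
x^x^x^Y ⇒ x^x^x^C   [Y ::= C]
x^x^x^C ⇒ x^x^x^x   [C ::= x]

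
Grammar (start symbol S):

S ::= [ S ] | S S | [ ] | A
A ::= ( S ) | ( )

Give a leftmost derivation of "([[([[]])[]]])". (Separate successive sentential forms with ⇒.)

S⇒A⇒(S)⇒([S])⇒([[S]])⇒([[SS]])⇒([[AS]])⇒([[(S)S]])⇒([[([S])S]])⇒([[([[]])S]])⇒([[([[]])[]]])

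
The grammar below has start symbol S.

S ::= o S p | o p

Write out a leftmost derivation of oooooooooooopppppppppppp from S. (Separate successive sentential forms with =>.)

S => oSp => ooSpp => oooSppp => ooooSpppp => oooooSppppp => ooooooSpppppp => oooooooSppppppp => ooooooooSpppppppp => oooooooooSppppppppp => ooooooooooSpppppppppp => oooooooooooSppppppppppp => oooooooooooopppppppppppp

S => oSp   [S ::= o S p]
oSp => ooSpp   [S ::= o S p]
ooSpp => oooSppp   [S ::= o S p]
oooSppp => ooooSpppp   [S ::= o S p]
ooooSpppp => oooooSppppp   [S ::= o S p]
oooooSppppp => ooooooSpppppp   [S ::= o S p]
ooooooSpppppp => oooooooSppppppp   [S ::= o S p]
oooooooSppppppp => ooooooooSpppppppp   [S ::= o S p]
ooooooooSpppppppp => oooooooooSppppppppp   [S ::= o S p]
oooooooooSppppppppp => ooooooooooSpppppppppp   [S ::= o S p]
ooooooooooSpppppppppp => oooooooooooSppppppppppp   [S ::= o S p]
oooooooooooSppppppppppp => oooooooooooopppppppppppp   [S ::= o p]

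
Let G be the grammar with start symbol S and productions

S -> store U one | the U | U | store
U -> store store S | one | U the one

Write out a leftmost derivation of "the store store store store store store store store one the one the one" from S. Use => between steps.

S => the U   [S -> the U]
the U => the store store S   [U -> store store S]
the store store S => the store store U   [S -> U]
the store store U => the store store U the one   [U -> U the one]
the store store U the one => the store store U the one the one   [U -> U the one]
the store store U the one the one => the store store store store S the one the one   [U -> store store S]
the store store store store S the one the one => the store store store store store U one the one the one   [S -> store U one]
the store store store store store U one the one the one => the store store store store store store store S one the one the one   [U -> store store S]
the store store store store store store store S one the one the one => the store store store store store store store store one the one the one   [S -> store]

S => the U => the store store S => the store store U => the store store U the one => the store store U the one the one => the store store store store S the one the one => the store store store store store U one the one the one => the store store store store store store store S one the one the one => the store store store store store store store store one the one the one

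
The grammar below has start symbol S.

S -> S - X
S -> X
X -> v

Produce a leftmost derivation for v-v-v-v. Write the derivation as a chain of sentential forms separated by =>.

S=>S-X=>S-X-X=>S-X-X-X=>X-X-X-X=>v-X-X-X=>v-v-X-X=>v-v-v-X=>v-v-v-v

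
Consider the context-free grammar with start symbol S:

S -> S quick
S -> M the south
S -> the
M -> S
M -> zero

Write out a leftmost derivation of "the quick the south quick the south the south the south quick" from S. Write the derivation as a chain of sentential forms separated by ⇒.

S ⇒ S quick   [S -> S quick]
S quick ⇒ M the south quick   [S -> M the south]
M the south quick ⇒ S the south quick   [M -> S]
S the south quick ⇒ M the south the south quick   [S -> M the south]
M the south the south quick ⇒ S the south the south quick   [M -> S]
S the south the south quick ⇒ M the south the south the south quick   [S -> M the south]
M the south the south the south quick ⇒ S the south the south the south quick   [M -> S]
S the south the south the south quick ⇒ S quick the south the south the south quick   [S -> S quick]
S quick the south the south the south quick ⇒ M the south quick the south the south the south quick   [S -> M the south]
M the south quick the south the south the south quick ⇒ S the south quick the south the south the south quick   [M -> S]
S the south quick the south the south the south quick ⇒ S quick the south quick the south the south the south quick   [S -> S quick]
S quick the south quick the south the south the south quick ⇒ the quick the south quick the south the south the south quick   [S -> the]

S ⇒ S quick ⇒ M the south quick ⇒ S the south quick ⇒ M the south the south quick ⇒ S the south the south quick ⇒ M the south the south the south quick ⇒ S the south the south the south quick ⇒ S quick the south the south the south quick ⇒ M the south quick the south the south the south quick ⇒ S the south quick the south the south the south quick ⇒ S quick the south quick the south the south the south quick ⇒ the quick the south quick the south the south the south quick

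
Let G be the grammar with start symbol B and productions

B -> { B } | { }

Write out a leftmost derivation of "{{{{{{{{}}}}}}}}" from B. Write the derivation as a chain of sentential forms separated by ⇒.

B ⇒ {B} ⇒ {{B}} ⇒ {{{B}}} ⇒ {{{{B}}}} ⇒ {{{{{B}}}}} ⇒ {{{{{{B}}}}}} ⇒ {{{{{{{B}}}}}}} ⇒ {{{{{{{{}}}}}}}}

B ⇒ {B}   [B -> { B }]
{B} ⇒ {{B}}   [B -> { B }]
{{B}} ⇒ {{{B}}}   [B -> { B }]
{{{B}}} ⇒ {{{{B}}}}   [B -> { B }]
{{{{B}}}} ⇒ {{{{{B}}}}}   [B -> { B }]
{{{{{B}}}}} ⇒ {{{{{{B}}}}}}   [B -> { B }]
{{{{{{B}}}}}} ⇒ {{{{{{{B}}}}}}}   [B -> { B }]
{{{{{{{B}}}}}}} ⇒ {{{{{{{{}}}}}}}}   [B -> { }]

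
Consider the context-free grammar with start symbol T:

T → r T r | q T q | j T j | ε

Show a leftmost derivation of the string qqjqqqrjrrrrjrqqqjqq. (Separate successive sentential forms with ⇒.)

T⇒qTq⇒qqTqq⇒qqjTjqq⇒qqjqTqjqq⇒qqjqqTqqjqq⇒qqjqqqTqqqjqq⇒qqjqqqrTrqqqjqq⇒qqjqqqrjTjrqqqjqq⇒qqjqqqrjrTrjrqqqjqq⇒qqjqqqrjrrTrrjrqqqjqq⇒qqjqqqrjrrrrjrqqqjqq

T ⇒ qTq   [T → q T q]
qTq ⇒ qqTqq   [T → q T q]
qqTqq ⇒ qqjTjqq   [T → j T j]
qqjTjqq ⇒ qqjqTqjqq   [T → q T q]
qqjqTqjqq ⇒ qqjqqTqqjqq   [T → q T q]
qqjqqTqqjqq ⇒ qqjqqqTqqqjqq   [T → q T q]
qqjqqqTqqqjqq ⇒ qqjqqqrTrqqqjqq   [T → r T r]
qqjqqqrTrqqqjqq ⇒ qqjqqqrjTjrqqqjqq   [T → j T j]
qqjqqqrjTjrqqqjqq ⇒ qqjqqqrjrTrjrqqqjqq   [T → r T r]
qqjqqqrjrTrjrqqqjqq ⇒ qqjqqqrjrrTrrjrqqqjqq   [T → r T r]
qqjqqqrjrrTrrjrqqqjqq ⇒ qqjqqqrjrrrrjrqqqjqq   [T → ε]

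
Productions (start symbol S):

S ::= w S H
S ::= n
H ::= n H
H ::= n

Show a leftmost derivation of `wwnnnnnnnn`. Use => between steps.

S => wSH   [S ::= w S H]
wSH => wwSHH   [S ::= w S H]
wwSHH => wwnHH   [S ::= n]
wwnHH => wwnnHH   [H ::= n H]
wwnnHH => wwnnnHH   [H ::= n H]
wwnnnHH => wwnnnnHH   [H ::= n H]
wwnnnnHH => wwnnnnnHH   [H ::= n H]
wwnnnnnHH => wwnnnnnnHH   [H ::= n H]
wwnnnnnnHH => wwnnnnnnnH   [H ::= n]
wwnnnnnnnH => wwnnnnnnnn   [H ::= n]

S => wSH => wwSHH => wwnHH => wwnnHH => wwnnnHH => wwnnnnHH => wwnnnnnHH => wwnnnnnnHH => wwnnnnnnnH => wwnnnnnnnn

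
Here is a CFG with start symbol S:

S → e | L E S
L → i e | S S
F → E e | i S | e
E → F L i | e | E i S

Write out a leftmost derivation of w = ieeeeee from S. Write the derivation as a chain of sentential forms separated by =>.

S => LES => SSES => LESSES => ieESSES => ieeSSES => ieeeSES => ieeeeES => ieeeeeS => ieeeeee

S => LES   [S → L E S]
LES => SSES   [L → S S]
SSES => LESSES   [S → L E S]
LESSES => ieESSES   [L → i e]
ieESSES => ieeSSES   [E → e]
ieeSSES => ieeeSES   [S → e]
ieeeSES => ieeeeES   [S → e]
ieeeeES => ieeeeeS   [E → e]
ieeeeeS => ieeeeee   [S → e]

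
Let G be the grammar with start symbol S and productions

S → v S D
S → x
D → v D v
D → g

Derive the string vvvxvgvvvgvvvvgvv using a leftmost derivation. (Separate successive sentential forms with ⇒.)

S ⇒ vSD   [S → v S D]
vSD ⇒ vvSDD   [S → v S D]
vvSDD ⇒ vvvSDDD   [S → v S D]
vvvSDDD ⇒ vvvxDDD   [S → x]
vvvxDDD ⇒ vvvxvDvDD   [D → v D v]
vvvxvDvDD ⇒ vvvxvgvDD   [D → g]
vvvxvgvDD ⇒ vvvxvgvvDvD   [D → v D v]
vvvxvgvvDvD ⇒ vvvxvgvvvDvvD   [D → v D v]
vvvxvgvvvDvvD ⇒ vvvxvgvvvgvvD   [D → g]
vvvxvgvvvgvvD ⇒ vvvxvgvvvgvvvDv   [D → v D v]
vvvxvgvvvgvvvDv ⇒ vvvxvgvvvgvvvvDvv   [D → v D v]
vvvxvgvvvgvvvvDvv ⇒ vvvxvgvvvgvvvvgvv   [D → g]

S ⇒ vSD ⇒ vvSDD ⇒ vvvSDDD ⇒ vvvxDDD ⇒ vvvxvDvDD ⇒ vvvxvgvDD ⇒ vvvxvgvvDvD ⇒ vvvxvgvvvDvvD ⇒ vvvxvgvvvgvvD ⇒ vvvxvgvvvgvvvDv ⇒ vvvxvgvvvgvvvvDvv ⇒ vvvxvgvvvgvvvvgvv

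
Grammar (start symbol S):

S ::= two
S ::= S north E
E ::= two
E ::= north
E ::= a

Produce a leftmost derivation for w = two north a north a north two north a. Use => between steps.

S => S north E   [S ::= S north E]
S north E => S north E north E   [S ::= S north E]
S north E north E => S north E north E north E   [S ::= S north E]
S north E north E north E => S north E north E north E north E   [S ::= S north E]
S north E north E north E north E => two north E north E north E north E   [S ::= two]
two north E north E north E north E => two north a north E north E north E   [E ::= a]
two north a north E north E north E => two north a north a north E north E   [E ::= a]
two north a north a north E north E => two north a north a north two north E   [E ::= two]
two north a north a north two north E => two north a north a north two north a   [E ::= a]

S => S north E => S north E north E => S north E north E north E => S north E north E north E north E => two north E north E north E north E => two north a north E north E north E => two north a north a north E north E => two north a north a north two north E => two north a north a north two north a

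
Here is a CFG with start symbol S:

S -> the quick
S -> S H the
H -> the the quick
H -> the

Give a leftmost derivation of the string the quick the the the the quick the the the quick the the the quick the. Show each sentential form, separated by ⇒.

S ⇒ S H the   [S -> S H the]
S H the ⇒ S H the H the   [S -> S H the]
S H the H the ⇒ S H the H the H the   [S -> S H the]
S H the H the H the ⇒ S H the H the H the H the   [S -> S H the]
S H the H the H the H the ⇒ the quick H the H the H the H the   [S -> the quick]
the quick H the H the H the H the ⇒ the quick the the H the H the H the   [H -> the]
the quick the the H the H the H the ⇒ the quick the the the the quick the H the H the   [H -> the the quick]
the quick the the the the quick the H the H the ⇒ the quick the the the the quick the the the quick the H the   [H -> the the quick]
the quick the the the the quick the the the quick the H the ⇒ the quick the the the the quick the the the quick the the the quick the   [H -> the the quick]

S ⇒ S H the ⇒ S H the H the ⇒ S H the H the H the ⇒ S H the H the H the H the ⇒ the quick H the H the H the H the ⇒ the quick the the H the H the H the ⇒ the quick the the the the quick the H the H the ⇒ the quick the the the the quick the the the quick the H the ⇒ the quick the the the the quick the the the quick the the the quick the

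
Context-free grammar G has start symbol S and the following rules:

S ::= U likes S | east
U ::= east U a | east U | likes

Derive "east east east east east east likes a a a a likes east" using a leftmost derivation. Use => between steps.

S => U likes S => east U a likes S => east east U a a likes S => east east east U a a likes S => east east east east U a a likes S => east east east east east U a a a likes S => east east east east east east U a a a a likes S => east east east east east east likes a a a a likes S => east east east east east east likes a a a a likes east

S => U likes S   [S ::= U likes S]
U likes S => east U a likes S   [U ::= east U a]
east U a likes S => east east U a a likes S   [U ::= east U a]
east east U a a likes S => east east east U a a likes S   [U ::= east U]
east east east U a a likes S => east east east east U a a likes S   [U ::= east U]
east east east east U a a likes S => east east east east east U a a a likes S   [U ::= east U a]
east east east east east U a a a likes S => east east east east east east U a a a a likes S   [U ::= east U a]
east east east east east east U a a a a likes S => east east east east east east likes a a a a likes S   [U ::= likes]
east east east east east east likes a a a a likes S => east east east east east east likes a a a a likes east   [S ::= east]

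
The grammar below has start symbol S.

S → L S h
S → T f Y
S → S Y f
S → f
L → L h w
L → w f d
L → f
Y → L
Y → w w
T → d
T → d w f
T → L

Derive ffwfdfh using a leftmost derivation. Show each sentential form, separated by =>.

S => LSh   [S → L S h]
LSh => fSh   [L → f]
fSh => fSYfh   [S → S Y f]
fSYfh => ffYfh   [S → f]
ffYfh => ffLfh   [Y → L]
ffLfh => ffwfdfh   [L → w f d]

S => LSh => fSh => fSYfh => ffYfh => ffLfh => ffwfdfh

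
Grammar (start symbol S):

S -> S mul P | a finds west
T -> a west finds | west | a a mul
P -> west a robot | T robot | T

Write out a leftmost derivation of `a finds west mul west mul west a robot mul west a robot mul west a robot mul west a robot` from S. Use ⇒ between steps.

S ⇒ S mul P ⇒ S mul P mul P ⇒ S mul P mul P mul P ⇒ S mul P mul P mul P mul P ⇒ S mul P mul P mul P mul P mul P ⇒ a finds west mul P mul P mul P mul P mul P ⇒ a finds west mul T mul P mul P mul P mul P ⇒ a finds west mul west mul P mul P mul P mul P ⇒ a finds west mul west mul west a robot mul P mul P mul P ⇒ a finds west mul west mul west a robot mul west a robot mul P mul P ⇒ a finds west mul west mul west a robot mul west a robot mul west a robot mul P ⇒ a finds west mul west mul west a robot mul west a robot mul west a robot mul west a robot

S ⇒ S mul P   [S -> S mul P]
S mul P ⇒ S mul P mul P   [S -> S mul P]
S mul P mul P ⇒ S mul P mul P mul P   [S -> S mul P]
S mul P mul P mul P ⇒ S mul P mul P mul P mul P   [S -> S mul P]
S mul P mul P mul P mul P ⇒ S mul P mul P mul P mul P mul P   [S -> S mul P]
S mul P mul P mul P mul P mul P ⇒ a finds west mul P mul P mul P mul P mul P   [S -> a finds west]
a finds west mul P mul P mul P mul P mul P ⇒ a finds west mul T mul P mul P mul P mul P   [P -> T]
a finds west mul T mul P mul P mul P mul P ⇒ a finds west mul west mul P mul P mul P mul P   [T -> west]
a finds west mul west mul P mul P mul P mul P ⇒ a finds west mul west mul west a robot mul P mul P mul P   [P -> west a robot]
a finds west mul west mul west a robot mul P mul P mul P ⇒ a finds west mul west mul west a robot mul west a robot mul P mul P   [P -> west a robot]
a finds west mul west mul west a robot mul west a robot mul P mul P ⇒ a finds west mul west mul west a robot mul west a robot mul west a robot mul P   [P -> west a robot]
a finds west mul west mul west a robot mul west a robot mul west a robot mul P ⇒ a finds west mul west mul west a robot mul west a robot mul west a robot mul west a robot   [P -> west a robot]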